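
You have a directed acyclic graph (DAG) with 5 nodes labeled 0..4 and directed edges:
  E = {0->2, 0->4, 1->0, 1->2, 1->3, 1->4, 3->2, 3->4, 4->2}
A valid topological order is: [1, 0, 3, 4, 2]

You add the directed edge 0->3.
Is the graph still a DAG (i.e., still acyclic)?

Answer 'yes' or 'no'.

Given toposort: [1, 0, 3, 4, 2]
Position of 0: index 1; position of 3: index 2
New edge 0->3: forward
Forward edge: respects the existing order. Still a DAG, same toposort still valid.
Still a DAG? yes

Answer: yes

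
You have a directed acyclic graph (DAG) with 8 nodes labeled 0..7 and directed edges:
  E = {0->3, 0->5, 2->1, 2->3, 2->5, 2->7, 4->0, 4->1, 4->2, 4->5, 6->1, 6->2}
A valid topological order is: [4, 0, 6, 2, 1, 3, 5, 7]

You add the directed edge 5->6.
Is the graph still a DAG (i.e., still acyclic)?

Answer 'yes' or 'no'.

Given toposort: [4, 0, 6, 2, 1, 3, 5, 7]
Position of 5: index 6; position of 6: index 2
New edge 5->6: backward (u after v in old order)
Backward edge: old toposort is now invalid. Check if this creates a cycle.
Does 6 already reach 5? Reachable from 6: [1, 2, 3, 5, 6, 7]. YES -> cycle!
Still a DAG? no

Answer: no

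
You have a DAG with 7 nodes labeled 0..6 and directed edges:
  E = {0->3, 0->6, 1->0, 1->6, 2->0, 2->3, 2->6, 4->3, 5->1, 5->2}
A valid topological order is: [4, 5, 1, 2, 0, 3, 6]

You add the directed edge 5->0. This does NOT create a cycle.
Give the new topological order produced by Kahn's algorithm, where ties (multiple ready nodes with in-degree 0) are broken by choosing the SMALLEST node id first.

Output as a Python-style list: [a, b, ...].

Old toposort: [4, 5, 1, 2, 0, 3, 6]
Added edge: 5->0
Position of 5 (1) < position of 0 (4). Old order still valid.
Run Kahn's algorithm (break ties by smallest node id):
  initial in-degrees: [3, 1, 1, 3, 0, 0, 3]
  ready (indeg=0): [4, 5]
  pop 4: indeg[3]->2 | ready=[5] | order so far=[4]
  pop 5: indeg[0]->2; indeg[1]->0; indeg[2]->0 | ready=[1, 2] | order so far=[4, 5]
  pop 1: indeg[0]->1; indeg[6]->2 | ready=[2] | order so far=[4, 5, 1]
  pop 2: indeg[0]->0; indeg[3]->1; indeg[6]->1 | ready=[0] | order so far=[4, 5, 1, 2]
  pop 0: indeg[3]->0; indeg[6]->0 | ready=[3, 6] | order so far=[4, 5, 1, 2, 0]
  pop 3: no out-edges | ready=[6] | order so far=[4, 5, 1, 2, 0, 3]
  pop 6: no out-edges | ready=[] | order so far=[4, 5, 1, 2, 0, 3, 6]
  Result: [4, 5, 1, 2, 0, 3, 6]

Answer: [4, 5, 1, 2, 0, 3, 6]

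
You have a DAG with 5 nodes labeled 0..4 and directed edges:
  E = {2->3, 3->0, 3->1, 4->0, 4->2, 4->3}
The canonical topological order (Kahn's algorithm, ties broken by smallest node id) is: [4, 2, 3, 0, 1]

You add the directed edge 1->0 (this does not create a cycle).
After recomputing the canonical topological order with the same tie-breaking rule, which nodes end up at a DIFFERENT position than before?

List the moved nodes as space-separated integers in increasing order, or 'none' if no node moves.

Answer: 0 1

Derivation:
Old toposort: [4, 2, 3, 0, 1]
Added edge 1->0
Recompute Kahn (smallest-id tiebreak):
  initial in-degrees: [3, 1, 1, 2, 0]
  ready (indeg=0): [4]
  pop 4: indeg[0]->2; indeg[2]->0; indeg[3]->1 | ready=[2] | order so far=[4]
  pop 2: indeg[3]->0 | ready=[3] | order so far=[4, 2]
  pop 3: indeg[0]->1; indeg[1]->0 | ready=[1] | order so far=[4, 2, 3]
  pop 1: indeg[0]->0 | ready=[0] | order so far=[4, 2, 3, 1]
  pop 0: no out-edges | ready=[] | order so far=[4, 2, 3, 1, 0]
New canonical toposort: [4, 2, 3, 1, 0]
Compare positions:
  Node 0: index 3 -> 4 (moved)
  Node 1: index 4 -> 3 (moved)
  Node 2: index 1 -> 1 (same)
  Node 3: index 2 -> 2 (same)
  Node 4: index 0 -> 0 (same)
Nodes that changed position: 0 1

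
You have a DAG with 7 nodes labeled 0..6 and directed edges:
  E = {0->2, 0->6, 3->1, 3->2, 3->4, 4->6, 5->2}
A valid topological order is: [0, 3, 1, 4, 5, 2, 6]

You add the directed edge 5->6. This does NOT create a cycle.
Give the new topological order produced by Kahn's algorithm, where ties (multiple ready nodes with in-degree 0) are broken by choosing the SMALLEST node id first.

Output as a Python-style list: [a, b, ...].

Old toposort: [0, 3, 1, 4, 5, 2, 6]
Added edge: 5->6
Position of 5 (4) < position of 6 (6). Old order still valid.
Run Kahn's algorithm (break ties by smallest node id):
  initial in-degrees: [0, 1, 3, 0, 1, 0, 3]
  ready (indeg=0): [0, 3, 5]
  pop 0: indeg[2]->2; indeg[6]->2 | ready=[3, 5] | order so far=[0]
  pop 3: indeg[1]->0; indeg[2]->1; indeg[4]->0 | ready=[1, 4, 5] | order so far=[0, 3]
  pop 1: no out-edges | ready=[4, 5] | order so far=[0, 3, 1]
  pop 4: indeg[6]->1 | ready=[5] | order so far=[0, 3, 1, 4]
  pop 5: indeg[2]->0; indeg[6]->0 | ready=[2, 6] | order so far=[0, 3, 1, 4, 5]
  pop 2: no out-edges | ready=[6] | order so far=[0, 3, 1, 4, 5, 2]
  pop 6: no out-edges | ready=[] | order so far=[0, 3, 1, 4, 5, 2, 6]
  Result: [0, 3, 1, 4, 5, 2, 6]

Answer: [0, 3, 1, 4, 5, 2, 6]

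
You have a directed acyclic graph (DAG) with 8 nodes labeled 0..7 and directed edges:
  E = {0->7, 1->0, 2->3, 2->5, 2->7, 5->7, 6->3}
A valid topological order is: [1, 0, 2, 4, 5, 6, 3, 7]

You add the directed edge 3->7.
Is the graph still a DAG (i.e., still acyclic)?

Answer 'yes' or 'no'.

Given toposort: [1, 0, 2, 4, 5, 6, 3, 7]
Position of 3: index 6; position of 7: index 7
New edge 3->7: forward
Forward edge: respects the existing order. Still a DAG, same toposort still valid.
Still a DAG? yes

Answer: yes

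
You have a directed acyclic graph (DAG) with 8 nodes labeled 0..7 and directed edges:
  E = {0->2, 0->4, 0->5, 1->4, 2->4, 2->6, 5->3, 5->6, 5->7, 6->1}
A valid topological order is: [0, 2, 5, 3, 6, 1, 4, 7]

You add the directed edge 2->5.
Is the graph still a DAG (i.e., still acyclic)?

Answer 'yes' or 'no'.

Given toposort: [0, 2, 5, 3, 6, 1, 4, 7]
Position of 2: index 1; position of 5: index 2
New edge 2->5: forward
Forward edge: respects the existing order. Still a DAG, same toposort still valid.
Still a DAG? yes

Answer: yes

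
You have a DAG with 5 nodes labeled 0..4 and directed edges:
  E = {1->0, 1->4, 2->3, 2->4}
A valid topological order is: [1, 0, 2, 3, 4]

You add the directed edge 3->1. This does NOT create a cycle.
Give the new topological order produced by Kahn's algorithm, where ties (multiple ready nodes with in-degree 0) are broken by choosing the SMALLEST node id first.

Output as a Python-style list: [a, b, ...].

Old toposort: [1, 0, 2, 3, 4]
Added edge: 3->1
Position of 3 (3) > position of 1 (0). Must reorder: 3 must now come before 1.
Run Kahn's algorithm (break ties by smallest node id):
  initial in-degrees: [1, 1, 0, 1, 2]
  ready (indeg=0): [2]
  pop 2: indeg[3]->0; indeg[4]->1 | ready=[3] | order so far=[2]
  pop 3: indeg[1]->0 | ready=[1] | order so far=[2, 3]
  pop 1: indeg[0]->0; indeg[4]->0 | ready=[0, 4] | order so far=[2, 3, 1]
  pop 0: no out-edges | ready=[4] | order so far=[2, 3, 1, 0]
  pop 4: no out-edges | ready=[] | order so far=[2, 3, 1, 0, 4]
  Result: [2, 3, 1, 0, 4]

Answer: [2, 3, 1, 0, 4]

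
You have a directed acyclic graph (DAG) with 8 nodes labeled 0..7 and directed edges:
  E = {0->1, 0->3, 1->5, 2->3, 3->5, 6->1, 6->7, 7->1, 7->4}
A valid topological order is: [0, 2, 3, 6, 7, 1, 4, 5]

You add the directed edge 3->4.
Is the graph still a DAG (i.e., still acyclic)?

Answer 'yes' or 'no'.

Given toposort: [0, 2, 3, 6, 7, 1, 4, 5]
Position of 3: index 2; position of 4: index 6
New edge 3->4: forward
Forward edge: respects the existing order. Still a DAG, same toposort still valid.
Still a DAG? yes

Answer: yes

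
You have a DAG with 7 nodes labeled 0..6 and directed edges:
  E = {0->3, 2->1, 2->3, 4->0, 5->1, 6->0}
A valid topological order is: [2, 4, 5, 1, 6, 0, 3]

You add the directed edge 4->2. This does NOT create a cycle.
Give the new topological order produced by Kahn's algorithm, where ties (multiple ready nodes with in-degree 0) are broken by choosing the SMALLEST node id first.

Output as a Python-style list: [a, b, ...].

Answer: [4, 2, 5, 1, 6, 0, 3]

Derivation:
Old toposort: [2, 4, 5, 1, 6, 0, 3]
Added edge: 4->2
Position of 4 (1) > position of 2 (0). Must reorder: 4 must now come before 2.
Run Kahn's algorithm (break ties by smallest node id):
  initial in-degrees: [2, 2, 1, 2, 0, 0, 0]
  ready (indeg=0): [4, 5, 6]
  pop 4: indeg[0]->1; indeg[2]->0 | ready=[2, 5, 6] | order so far=[4]
  pop 2: indeg[1]->1; indeg[3]->1 | ready=[5, 6] | order so far=[4, 2]
  pop 5: indeg[1]->0 | ready=[1, 6] | order so far=[4, 2, 5]
  pop 1: no out-edges | ready=[6] | order so far=[4, 2, 5, 1]
  pop 6: indeg[0]->0 | ready=[0] | order so far=[4, 2, 5, 1, 6]
  pop 0: indeg[3]->0 | ready=[3] | order so far=[4, 2, 5, 1, 6, 0]
  pop 3: no out-edges | ready=[] | order so far=[4, 2, 5, 1, 6, 0, 3]
  Result: [4, 2, 5, 1, 6, 0, 3]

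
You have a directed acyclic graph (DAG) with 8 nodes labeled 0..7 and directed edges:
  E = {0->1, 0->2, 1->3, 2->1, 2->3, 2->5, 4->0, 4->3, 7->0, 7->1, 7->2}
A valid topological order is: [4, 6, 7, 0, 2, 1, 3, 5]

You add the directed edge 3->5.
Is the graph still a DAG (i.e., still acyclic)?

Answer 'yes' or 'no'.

Given toposort: [4, 6, 7, 0, 2, 1, 3, 5]
Position of 3: index 6; position of 5: index 7
New edge 3->5: forward
Forward edge: respects the existing order. Still a DAG, same toposort still valid.
Still a DAG? yes

Answer: yes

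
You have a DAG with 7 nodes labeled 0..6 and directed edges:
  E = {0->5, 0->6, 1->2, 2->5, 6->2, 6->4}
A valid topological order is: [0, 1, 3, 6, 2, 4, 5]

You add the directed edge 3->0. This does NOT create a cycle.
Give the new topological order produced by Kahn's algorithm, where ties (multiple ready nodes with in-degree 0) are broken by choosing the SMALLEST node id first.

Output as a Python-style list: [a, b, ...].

Old toposort: [0, 1, 3, 6, 2, 4, 5]
Added edge: 3->0
Position of 3 (2) > position of 0 (0). Must reorder: 3 must now come before 0.
Run Kahn's algorithm (break ties by smallest node id):
  initial in-degrees: [1, 0, 2, 0, 1, 2, 1]
  ready (indeg=0): [1, 3]
  pop 1: indeg[2]->1 | ready=[3] | order so far=[1]
  pop 3: indeg[0]->0 | ready=[0] | order so far=[1, 3]
  pop 0: indeg[5]->1; indeg[6]->0 | ready=[6] | order so far=[1, 3, 0]
  pop 6: indeg[2]->0; indeg[4]->0 | ready=[2, 4] | order so far=[1, 3, 0, 6]
  pop 2: indeg[5]->0 | ready=[4, 5] | order so far=[1, 3, 0, 6, 2]
  pop 4: no out-edges | ready=[5] | order so far=[1, 3, 0, 6, 2, 4]
  pop 5: no out-edges | ready=[] | order so far=[1, 3, 0, 6, 2, 4, 5]
  Result: [1, 3, 0, 6, 2, 4, 5]

Answer: [1, 3, 0, 6, 2, 4, 5]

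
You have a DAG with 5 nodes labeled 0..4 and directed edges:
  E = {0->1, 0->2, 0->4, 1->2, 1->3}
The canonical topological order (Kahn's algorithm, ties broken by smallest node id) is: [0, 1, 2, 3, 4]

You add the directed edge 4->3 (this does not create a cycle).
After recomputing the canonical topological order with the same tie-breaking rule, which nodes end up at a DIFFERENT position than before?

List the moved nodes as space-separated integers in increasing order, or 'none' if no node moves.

Old toposort: [0, 1, 2, 3, 4]
Added edge 4->3
Recompute Kahn (smallest-id tiebreak):
  initial in-degrees: [0, 1, 2, 2, 1]
  ready (indeg=0): [0]
  pop 0: indeg[1]->0; indeg[2]->1; indeg[4]->0 | ready=[1, 4] | order so far=[0]
  pop 1: indeg[2]->0; indeg[3]->1 | ready=[2, 4] | order so far=[0, 1]
  pop 2: no out-edges | ready=[4] | order so far=[0, 1, 2]
  pop 4: indeg[3]->0 | ready=[3] | order so far=[0, 1, 2, 4]
  pop 3: no out-edges | ready=[] | order so far=[0, 1, 2, 4, 3]
New canonical toposort: [0, 1, 2, 4, 3]
Compare positions:
  Node 0: index 0 -> 0 (same)
  Node 1: index 1 -> 1 (same)
  Node 2: index 2 -> 2 (same)
  Node 3: index 3 -> 4 (moved)
  Node 4: index 4 -> 3 (moved)
Nodes that changed position: 3 4

Answer: 3 4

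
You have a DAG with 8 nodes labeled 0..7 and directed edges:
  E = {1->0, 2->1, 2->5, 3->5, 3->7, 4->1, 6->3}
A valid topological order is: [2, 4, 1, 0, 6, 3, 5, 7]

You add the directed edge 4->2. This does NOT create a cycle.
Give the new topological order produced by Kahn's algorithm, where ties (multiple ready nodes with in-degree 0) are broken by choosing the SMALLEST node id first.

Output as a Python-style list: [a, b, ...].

Old toposort: [2, 4, 1, 0, 6, 3, 5, 7]
Added edge: 4->2
Position of 4 (1) > position of 2 (0). Must reorder: 4 must now come before 2.
Run Kahn's algorithm (break ties by smallest node id):
  initial in-degrees: [1, 2, 1, 1, 0, 2, 0, 1]
  ready (indeg=0): [4, 6]
  pop 4: indeg[1]->1; indeg[2]->0 | ready=[2, 6] | order so far=[4]
  pop 2: indeg[1]->0; indeg[5]->1 | ready=[1, 6] | order so far=[4, 2]
  pop 1: indeg[0]->0 | ready=[0, 6] | order so far=[4, 2, 1]
  pop 0: no out-edges | ready=[6] | order so far=[4, 2, 1, 0]
  pop 6: indeg[3]->0 | ready=[3] | order so far=[4, 2, 1, 0, 6]
  pop 3: indeg[5]->0; indeg[7]->0 | ready=[5, 7] | order so far=[4, 2, 1, 0, 6, 3]
  pop 5: no out-edges | ready=[7] | order so far=[4, 2, 1, 0, 6, 3, 5]
  pop 7: no out-edges | ready=[] | order so far=[4, 2, 1, 0, 6, 3, 5, 7]
  Result: [4, 2, 1, 0, 6, 3, 5, 7]

Answer: [4, 2, 1, 0, 6, 3, 5, 7]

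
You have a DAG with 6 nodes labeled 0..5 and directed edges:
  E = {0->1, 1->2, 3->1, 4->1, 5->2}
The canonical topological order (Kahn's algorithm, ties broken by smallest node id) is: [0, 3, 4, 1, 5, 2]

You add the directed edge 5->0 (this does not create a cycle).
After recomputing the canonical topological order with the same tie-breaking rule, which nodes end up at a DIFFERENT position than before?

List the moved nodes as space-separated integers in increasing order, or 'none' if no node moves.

Old toposort: [0, 3, 4, 1, 5, 2]
Added edge 5->0
Recompute Kahn (smallest-id tiebreak):
  initial in-degrees: [1, 3, 2, 0, 0, 0]
  ready (indeg=0): [3, 4, 5]
  pop 3: indeg[1]->2 | ready=[4, 5] | order so far=[3]
  pop 4: indeg[1]->1 | ready=[5] | order so far=[3, 4]
  pop 5: indeg[0]->0; indeg[2]->1 | ready=[0] | order so far=[3, 4, 5]
  pop 0: indeg[1]->0 | ready=[1] | order so far=[3, 4, 5, 0]
  pop 1: indeg[2]->0 | ready=[2] | order so far=[3, 4, 5, 0, 1]
  pop 2: no out-edges | ready=[] | order so far=[3, 4, 5, 0, 1, 2]
New canonical toposort: [3, 4, 5, 0, 1, 2]
Compare positions:
  Node 0: index 0 -> 3 (moved)
  Node 1: index 3 -> 4 (moved)
  Node 2: index 5 -> 5 (same)
  Node 3: index 1 -> 0 (moved)
  Node 4: index 2 -> 1 (moved)
  Node 5: index 4 -> 2 (moved)
Nodes that changed position: 0 1 3 4 5

Answer: 0 1 3 4 5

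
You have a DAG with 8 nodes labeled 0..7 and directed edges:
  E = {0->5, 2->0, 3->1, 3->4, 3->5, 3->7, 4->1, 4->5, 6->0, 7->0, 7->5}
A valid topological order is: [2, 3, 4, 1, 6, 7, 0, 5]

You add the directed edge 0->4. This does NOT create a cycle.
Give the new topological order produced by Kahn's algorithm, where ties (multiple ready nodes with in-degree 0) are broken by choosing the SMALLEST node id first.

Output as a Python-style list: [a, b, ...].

Old toposort: [2, 3, 4, 1, 6, 7, 0, 5]
Added edge: 0->4
Position of 0 (6) > position of 4 (2). Must reorder: 0 must now come before 4.
Run Kahn's algorithm (break ties by smallest node id):
  initial in-degrees: [3, 2, 0, 0, 2, 4, 0, 1]
  ready (indeg=0): [2, 3, 6]
  pop 2: indeg[0]->2 | ready=[3, 6] | order so far=[2]
  pop 3: indeg[1]->1; indeg[4]->1; indeg[5]->3; indeg[7]->0 | ready=[6, 7] | order so far=[2, 3]
  pop 6: indeg[0]->1 | ready=[7] | order so far=[2, 3, 6]
  pop 7: indeg[0]->0; indeg[5]->2 | ready=[0] | order so far=[2, 3, 6, 7]
  pop 0: indeg[4]->0; indeg[5]->1 | ready=[4] | order so far=[2, 3, 6, 7, 0]
  pop 4: indeg[1]->0; indeg[5]->0 | ready=[1, 5] | order so far=[2, 3, 6, 7, 0, 4]
  pop 1: no out-edges | ready=[5] | order so far=[2, 3, 6, 7, 0, 4, 1]
  pop 5: no out-edges | ready=[] | order so far=[2, 3, 6, 7, 0, 4, 1, 5]
  Result: [2, 3, 6, 7, 0, 4, 1, 5]

Answer: [2, 3, 6, 7, 0, 4, 1, 5]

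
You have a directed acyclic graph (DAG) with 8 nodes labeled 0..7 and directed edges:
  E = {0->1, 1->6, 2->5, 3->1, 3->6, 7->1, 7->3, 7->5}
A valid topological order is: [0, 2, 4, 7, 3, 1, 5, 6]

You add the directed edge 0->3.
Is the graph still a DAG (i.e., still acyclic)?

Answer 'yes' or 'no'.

Given toposort: [0, 2, 4, 7, 3, 1, 5, 6]
Position of 0: index 0; position of 3: index 4
New edge 0->3: forward
Forward edge: respects the existing order. Still a DAG, same toposort still valid.
Still a DAG? yes

Answer: yes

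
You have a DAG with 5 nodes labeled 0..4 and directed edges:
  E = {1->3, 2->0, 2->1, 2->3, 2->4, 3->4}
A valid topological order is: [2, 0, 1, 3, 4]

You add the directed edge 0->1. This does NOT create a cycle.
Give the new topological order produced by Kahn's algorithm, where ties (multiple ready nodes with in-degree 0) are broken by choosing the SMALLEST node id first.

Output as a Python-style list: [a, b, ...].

Old toposort: [2, 0, 1, 3, 4]
Added edge: 0->1
Position of 0 (1) < position of 1 (2). Old order still valid.
Run Kahn's algorithm (break ties by smallest node id):
  initial in-degrees: [1, 2, 0, 2, 2]
  ready (indeg=0): [2]
  pop 2: indeg[0]->0; indeg[1]->1; indeg[3]->1; indeg[4]->1 | ready=[0] | order so far=[2]
  pop 0: indeg[1]->0 | ready=[1] | order so far=[2, 0]
  pop 1: indeg[3]->0 | ready=[3] | order so far=[2, 0, 1]
  pop 3: indeg[4]->0 | ready=[4] | order so far=[2, 0, 1, 3]
  pop 4: no out-edges | ready=[] | order so far=[2, 0, 1, 3, 4]
  Result: [2, 0, 1, 3, 4]

Answer: [2, 0, 1, 3, 4]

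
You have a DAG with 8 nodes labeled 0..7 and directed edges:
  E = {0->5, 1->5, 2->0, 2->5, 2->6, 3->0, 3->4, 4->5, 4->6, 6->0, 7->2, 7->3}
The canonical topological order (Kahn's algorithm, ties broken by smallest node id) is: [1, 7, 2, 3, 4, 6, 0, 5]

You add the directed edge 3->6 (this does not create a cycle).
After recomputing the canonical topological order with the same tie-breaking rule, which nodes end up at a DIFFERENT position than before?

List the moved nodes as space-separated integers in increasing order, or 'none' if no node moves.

Old toposort: [1, 7, 2, 3, 4, 6, 0, 5]
Added edge 3->6
Recompute Kahn (smallest-id tiebreak):
  initial in-degrees: [3, 0, 1, 1, 1, 4, 3, 0]
  ready (indeg=0): [1, 7]
  pop 1: indeg[5]->3 | ready=[7] | order so far=[1]
  pop 7: indeg[2]->0; indeg[3]->0 | ready=[2, 3] | order so far=[1, 7]
  pop 2: indeg[0]->2; indeg[5]->2; indeg[6]->2 | ready=[3] | order so far=[1, 7, 2]
  pop 3: indeg[0]->1; indeg[4]->0; indeg[6]->1 | ready=[4] | order so far=[1, 7, 2, 3]
  pop 4: indeg[5]->1; indeg[6]->0 | ready=[6] | order so far=[1, 7, 2, 3, 4]
  pop 6: indeg[0]->0 | ready=[0] | order so far=[1, 7, 2, 3, 4, 6]
  pop 0: indeg[5]->0 | ready=[5] | order so far=[1, 7, 2, 3, 4, 6, 0]
  pop 5: no out-edges | ready=[] | order so far=[1, 7, 2, 3, 4, 6, 0, 5]
New canonical toposort: [1, 7, 2, 3, 4, 6, 0, 5]
Compare positions:
  Node 0: index 6 -> 6 (same)
  Node 1: index 0 -> 0 (same)
  Node 2: index 2 -> 2 (same)
  Node 3: index 3 -> 3 (same)
  Node 4: index 4 -> 4 (same)
  Node 5: index 7 -> 7 (same)
  Node 6: index 5 -> 5 (same)
  Node 7: index 1 -> 1 (same)
Nodes that changed position: none

Answer: none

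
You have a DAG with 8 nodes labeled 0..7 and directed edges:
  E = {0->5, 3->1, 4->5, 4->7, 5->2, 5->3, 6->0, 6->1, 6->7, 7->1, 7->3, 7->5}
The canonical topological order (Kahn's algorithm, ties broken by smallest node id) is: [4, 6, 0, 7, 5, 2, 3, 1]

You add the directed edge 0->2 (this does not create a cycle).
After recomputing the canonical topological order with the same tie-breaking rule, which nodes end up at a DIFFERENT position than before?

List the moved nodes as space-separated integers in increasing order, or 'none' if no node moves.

Old toposort: [4, 6, 0, 7, 5, 2, 3, 1]
Added edge 0->2
Recompute Kahn (smallest-id tiebreak):
  initial in-degrees: [1, 3, 2, 2, 0, 3, 0, 2]
  ready (indeg=0): [4, 6]
  pop 4: indeg[5]->2; indeg[7]->1 | ready=[6] | order so far=[4]
  pop 6: indeg[0]->0; indeg[1]->2; indeg[7]->0 | ready=[0, 7] | order so far=[4, 6]
  pop 0: indeg[2]->1; indeg[5]->1 | ready=[7] | order so far=[4, 6, 0]
  pop 7: indeg[1]->1; indeg[3]->1; indeg[5]->0 | ready=[5] | order so far=[4, 6, 0, 7]
  pop 5: indeg[2]->0; indeg[3]->0 | ready=[2, 3] | order so far=[4, 6, 0, 7, 5]
  pop 2: no out-edges | ready=[3] | order so far=[4, 6, 0, 7, 5, 2]
  pop 3: indeg[1]->0 | ready=[1] | order so far=[4, 6, 0, 7, 5, 2, 3]
  pop 1: no out-edges | ready=[] | order so far=[4, 6, 0, 7, 5, 2, 3, 1]
New canonical toposort: [4, 6, 0, 7, 5, 2, 3, 1]
Compare positions:
  Node 0: index 2 -> 2 (same)
  Node 1: index 7 -> 7 (same)
  Node 2: index 5 -> 5 (same)
  Node 3: index 6 -> 6 (same)
  Node 4: index 0 -> 0 (same)
  Node 5: index 4 -> 4 (same)
  Node 6: index 1 -> 1 (same)
  Node 7: index 3 -> 3 (same)
Nodes that changed position: none

Answer: none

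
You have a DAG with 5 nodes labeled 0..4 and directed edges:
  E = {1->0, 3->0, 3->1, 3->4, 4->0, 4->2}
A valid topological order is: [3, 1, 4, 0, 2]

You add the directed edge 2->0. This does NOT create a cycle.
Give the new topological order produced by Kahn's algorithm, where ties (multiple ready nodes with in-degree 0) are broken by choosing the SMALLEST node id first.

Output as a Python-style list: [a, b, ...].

Answer: [3, 1, 4, 2, 0]

Derivation:
Old toposort: [3, 1, 4, 0, 2]
Added edge: 2->0
Position of 2 (4) > position of 0 (3). Must reorder: 2 must now come before 0.
Run Kahn's algorithm (break ties by smallest node id):
  initial in-degrees: [4, 1, 1, 0, 1]
  ready (indeg=0): [3]
  pop 3: indeg[0]->3; indeg[1]->0; indeg[4]->0 | ready=[1, 4] | order so far=[3]
  pop 1: indeg[0]->2 | ready=[4] | order so far=[3, 1]
  pop 4: indeg[0]->1; indeg[2]->0 | ready=[2] | order so far=[3, 1, 4]
  pop 2: indeg[0]->0 | ready=[0] | order so far=[3, 1, 4, 2]
  pop 0: no out-edges | ready=[] | order so far=[3, 1, 4, 2, 0]
  Result: [3, 1, 4, 2, 0]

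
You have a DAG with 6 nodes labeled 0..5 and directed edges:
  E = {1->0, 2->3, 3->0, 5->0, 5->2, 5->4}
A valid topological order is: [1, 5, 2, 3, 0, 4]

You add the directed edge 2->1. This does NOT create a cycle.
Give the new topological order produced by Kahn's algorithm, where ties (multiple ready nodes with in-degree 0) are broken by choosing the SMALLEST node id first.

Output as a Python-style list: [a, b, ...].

Old toposort: [1, 5, 2, 3, 0, 4]
Added edge: 2->1
Position of 2 (2) > position of 1 (0). Must reorder: 2 must now come before 1.
Run Kahn's algorithm (break ties by smallest node id):
  initial in-degrees: [3, 1, 1, 1, 1, 0]
  ready (indeg=0): [5]
  pop 5: indeg[0]->2; indeg[2]->0; indeg[4]->0 | ready=[2, 4] | order so far=[5]
  pop 2: indeg[1]->0; indeg[3]->0 | ready=[1, 3, 4] | order so far=[5, 2]
  pop 1: indeg[0]->1 | ready=[3, 4] | order so far=[5, 2, 1]
  pop 3: indeg[0]->0 | ready=[0, 4] | order so far=[5, 2, 1, 3]
  pop 0: no out-edges | ready=[4] | order so far=[5, 2, 1, 3, 0]
  pop 4: no out-edges | ready=[] | order so far=[5, 2, 1, 3, 0, 4]
  Result: [5, 2, 1, 3, 0, 4]

Answer: [5, 2, 1, 3, 0, 4]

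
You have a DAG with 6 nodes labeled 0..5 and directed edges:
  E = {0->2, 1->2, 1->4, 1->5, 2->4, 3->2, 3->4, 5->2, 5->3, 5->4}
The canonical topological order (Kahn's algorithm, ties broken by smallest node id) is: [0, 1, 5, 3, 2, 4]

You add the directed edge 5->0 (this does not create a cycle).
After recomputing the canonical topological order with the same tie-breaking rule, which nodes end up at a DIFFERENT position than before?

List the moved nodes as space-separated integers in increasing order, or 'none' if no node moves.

Answer: 0 1 5

Derivation:
Old toposort: [0, 1, 5, 3, 2, 4]
Added edge 5->0
Recompute Kahn (smallest-id tiebreak):
  initial in-degrees: [1, 0, 4, 1, 4, 1]
  ready (indeg=0): [1]
  pop 1: indeg[2]->3; indeg[4]->3; indeg[5]->0 | ready=[5] | order so far=[1]
  pop 5: indeg[0]->0; indeg[2]->2; indeg[3]->0; indeg[4]->2 | ready=[0, 3] | order so far=[1, 5]
  pop 0: indeg[2]->1 | ready=[3] | order so far=[1, 5, 0]
  pop 3: indeg[2]->0; indeg[4]->1 | ready=[2] | order so far=[1, 5, 0, 3]
  pop 2: indeg[4]->0 | ready=[4] | order so far=[1, 5, 0, 3, 2]
  pop 4: no out-edges | ready=[] | order so far=[1, 5, 0, 3, 2, 4]
New canonical toposort: [1, 5, 0, 3, 2, 4]
Compare positions:
  Node 0: index 0 -> 2 (moved)
  Node 1: index 1 -> 0 (moved)
  Node 2: index 4 -> 4 (same)
  Node 3: index 3 -> 3 (same)
  Node 4: index 5 -> 5 (same)
  Node 5: index 2 -> 1 (moved)
Nodes that changed position: 0 1 5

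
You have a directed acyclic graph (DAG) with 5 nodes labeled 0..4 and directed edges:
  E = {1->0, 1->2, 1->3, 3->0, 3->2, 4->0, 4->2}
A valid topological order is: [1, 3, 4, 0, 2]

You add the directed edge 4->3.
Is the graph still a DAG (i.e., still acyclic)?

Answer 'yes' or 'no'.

Given toposort: [1, 3, 4, 0, 2]
Position of 4: index 2; position of 3: index 1
New edge 4->3: backward (u after v in old order)
Backward edge: old toposort is now invalid. Check if this creates a cycle.
Does 3 already reach 4? Reachable from 3: [0, 2, 3]. NO -> still a DAG (reorder needed).
Still a DAG? yes

Answer: yes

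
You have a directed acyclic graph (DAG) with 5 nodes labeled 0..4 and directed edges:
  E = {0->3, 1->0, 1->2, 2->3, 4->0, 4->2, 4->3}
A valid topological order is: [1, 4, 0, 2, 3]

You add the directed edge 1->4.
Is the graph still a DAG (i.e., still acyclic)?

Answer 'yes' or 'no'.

Answer: yes

Derivation:
Given toposort: [1, 4, 0, 2, 3]
Position of 1: index 0; position of 4: index 1
New edge 1->4: forward
Forward edge: respects the existing order. Still a DAG, same toposort still valid.
Still a DAG? yes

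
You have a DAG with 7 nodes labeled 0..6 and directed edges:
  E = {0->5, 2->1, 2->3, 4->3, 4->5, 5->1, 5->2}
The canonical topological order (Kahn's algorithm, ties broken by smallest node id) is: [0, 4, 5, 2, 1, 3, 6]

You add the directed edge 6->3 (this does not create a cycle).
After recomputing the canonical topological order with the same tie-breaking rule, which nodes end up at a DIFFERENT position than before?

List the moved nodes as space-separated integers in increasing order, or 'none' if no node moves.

Old toposort: [0, 4, 5, 2, 1, 3, 6]
Added edge 6->3
Recompute Kahn (smallest-id tiebreak):
  initial in-degrees: [0, 2, 1, 3, 0, 2, 0]
  ready (indeg=0): [0, 4, 6]
  pop 0: indeg[5]->1 | ready=[4, 6] | order so far=[0]
  pop 4: indeg[3]->2; indeg[5]->0 | ready=[5, 6] | order so far=[0, 4]
  pop 5: indeg[1]->1; indeg[2]->0 | ready=[2, 6] | order so far=[0, 4, 5]
  pop 2: indeg[1]->0; indeg[3]->1 | ready=[1, 6] | order so far=[0, 4, 5, 2]
  pop 1: no out-edges | ready=[6] | order so far=[0, 4, 5, 2, 1]
  pop 6: indeg[3]->0 | ready=[3] | order so far=[0, 4, 5, 2, 1, 6]
  pop 3: no out-edges | ready=[] | order so far=[0, 4, 5, 2, 1, 6, 3]
New canonical toposort: [0, 4, 5, 2, 1, 6, 3]
Compare positions:
  Node 0: index 0 -> 0 (same)
  Node 1: index 4 -> 4 (same)
  Node 2: index 3 -> 3 (same)
  Node 3: index 5 -> 6 (moved)
  Node 4: index 1 -> 1 (same)
  Node 5: index 2 -> 2 (same)
  Node 6: index 6 -> 5 (moved)
Nodes that changed position: 3 6

Answer: 3 6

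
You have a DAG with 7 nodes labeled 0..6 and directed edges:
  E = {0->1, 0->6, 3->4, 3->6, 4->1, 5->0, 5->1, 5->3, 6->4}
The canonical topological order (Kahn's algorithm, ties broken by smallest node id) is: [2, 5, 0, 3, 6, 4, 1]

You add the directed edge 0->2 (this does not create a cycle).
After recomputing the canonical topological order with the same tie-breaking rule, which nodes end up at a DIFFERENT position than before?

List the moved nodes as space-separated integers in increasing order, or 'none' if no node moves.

Answer: 0 2 5

Derivation:
Old toposort: [2, 5, 0, 3, 6, 4, 1]
Added edge 0->2
Recompute Kahn (smallest-id tiebreak):
  initial in-degrees: [1, 3, 1, 1, 2, 0, 2]
  ready (indeg=0): [5]
  pop 5: indeg[0]->0; indeg[1]->2; indeg[3]->0 | ready=[0, 3] | order so far=[5]
  pop 0: indeg[1]->1; indeg[2]->0; indeg[6]->1 | ready=[2, 3] | order so far=[5, 0]
  pop 2: no out-edges | ready=[3] | order so far=[5, 0, 2]
  pop 3: indeg[4]->1; indeg[6]->0 | ready=[6] | order so far=[5, 0, 2, 3]
  pop 6: indeg[4]->0 | ready=[4] | order so far=[5, 0, 2, 3, 6]
  pop 4: indeg[1]->0 | ready=[1] | order so far=[5, 0, 2, 3, 6, 4]
  pop 1: no out-edges | ready=[] | order so far=[5, 0, 2, 3, 6, 4, 1]
New canonical toposort: [5, 0, 2, 3, 6, 4, 1]
Compare positions:
  Node 0: index 2 -> 1 (moved)
  Node 1: index 6 -> 6 (same)
  Node 2: index 0 -> 2 (moved)
  Node 3: index 3 -> 3 (same)
  Node 4: index 5 -> 5 (same)
  Node 5: index 1 -> 0 (moved)
  Node 6: index 4 -> 4 (same)
Nodes that changed position: 0 2 5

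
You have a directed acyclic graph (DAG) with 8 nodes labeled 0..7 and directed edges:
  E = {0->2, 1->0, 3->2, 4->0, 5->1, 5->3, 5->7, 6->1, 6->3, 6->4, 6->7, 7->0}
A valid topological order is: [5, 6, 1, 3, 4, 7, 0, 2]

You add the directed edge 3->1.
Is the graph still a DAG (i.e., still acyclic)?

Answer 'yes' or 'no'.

Given toposort: [5, 6, 1, 3, 4, 7, 0, 2]
Position of 3: index 3; position of 1: index 2
New edge 3->1: backward (u after v in old order)
Backward edge: old toposort is now invalid. Check if this creates a cycle.
Does 1 already reach 3? Reachable from 1: [0, 1, 2]. NO -> still a DAG (reorder needed).
Still a DAG? yes

Answer: yes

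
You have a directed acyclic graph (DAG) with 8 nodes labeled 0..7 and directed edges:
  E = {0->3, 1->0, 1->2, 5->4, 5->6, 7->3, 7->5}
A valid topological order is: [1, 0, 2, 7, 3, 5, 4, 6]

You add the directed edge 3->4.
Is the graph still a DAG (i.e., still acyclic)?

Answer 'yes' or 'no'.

Given toposort: [1, 0, 2, 7, 3, 5, 4, 6]
Position of 3: index 4; position of 4: index 6
New edge 3->4: forward
Forward edge: respects the existing order. Still a DAG, same toposort still valid.
Still a DAG? yes

Answer: yes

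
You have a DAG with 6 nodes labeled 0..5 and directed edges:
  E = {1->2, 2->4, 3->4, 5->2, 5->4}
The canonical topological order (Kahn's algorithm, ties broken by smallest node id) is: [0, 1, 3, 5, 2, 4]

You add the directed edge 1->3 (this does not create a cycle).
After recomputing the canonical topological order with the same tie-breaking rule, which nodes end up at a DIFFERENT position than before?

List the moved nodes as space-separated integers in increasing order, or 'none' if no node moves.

Old toposort: [0, 1, 3, 5, 2, 4]
Added edge 1->3
Recompute Kahn (smallest-id tiebreak):
  initial in-degrees: [0, 0, 2, 1, 3, 0]
  ready (indeg=0): [0, 1, 5]
  pop 0: no out-edges | ready=[1, 5] | order so far=[0]
  pop 1: indeg[2]->1; indeg[3]->0 | ready=[3, 5] | order so far=[0, 1]
  pop 3: indeg[4]->2 | ready=[5] | order so far=[0, 1, 3]
  pop 5: indeg[2]->0; indeg[4]->1 | ready=[2] | order so far=[0, 1, 3, 5]
  pop 2: indeg[4]->0 | ready=[4] | order so far=[0, 1, 3, 5, 2]
  pop 4: no out-edges | ready=[] | order so far=[0, 1, 3, 5, 2, 4]
New canonical toposort: [0, 1, 3, 5, 2, 4]
Compare positions:
  Node 0: index 0 -> 0 (same)
  Node 1: index 1 -> 1 (same)
  Node 2: index 4 -> 4 (same)
  Node 3: index 2 -> 2 (same)
  Node 4: index 5 -> 5 (same)
  Node 5: index 3 -> 3 (same)
Nodes that changed position: none

Answer: none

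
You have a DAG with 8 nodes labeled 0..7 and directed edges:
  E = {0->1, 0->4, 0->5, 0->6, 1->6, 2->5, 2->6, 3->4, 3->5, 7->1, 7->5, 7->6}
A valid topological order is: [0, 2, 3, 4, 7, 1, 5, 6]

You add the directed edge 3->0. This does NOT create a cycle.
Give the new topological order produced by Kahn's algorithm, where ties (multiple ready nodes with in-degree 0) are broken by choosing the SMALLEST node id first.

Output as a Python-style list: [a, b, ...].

Answer: [2, 3, 0, 4, 7, 1, 5, 6]

Derivation:
Old toposort: [0, 2, 3, 4, 7, 1, 5, 6]
Added edge: 3->0
Position of 3 (2) > position of 0 (0). Must reorder: 3 must now come before 0.
Run Kahn's algorithm (break ties by smallest node id):
  initial in-degrees: [1, 2, 0, 0, 2, 4, 4, 0]
  ready (indeg=0): [2, 3, 7]
  pop 2: indeg[5]->3; indeg[6]->3 | ready=[3, 7] | order so far=[2]
  pop 3: indeg[0]->0; indeg[4]->1; indeg[5]->2 | ready=[0, 7] | order so far=[2, 3]
  pop 0: indeg[1]->1; indeg[4]->0; indeg[5]->1; indeg[6]->2 | ready=[4, 7] | order so far=[2, 3, 0]
  pop 4: no out-edges | ready=[7] | order so far=[2, 3, 0, 4]
  pop 7: indeg[1]->0; indeg[5]->0; indeg[6]->1 | ready=[1, 5] | order so far=[2, 3, 0, 4, 7]
  pop 1: indeg[6]->0 | ready=[5, 6] | order so far=[2, 3, 0, 4, 7, 1]
  pop 5: no out-edges | ready=[6] | order so far=[2, 3, 0, 4, 7, 1, 5]
  pop 6: no out-edges | ready=[] | order so far=[2, 3, 0, 4, 7, 1, 5, 6]
  Result: [2, 3, 0, 4, 7, 1, 5, 6]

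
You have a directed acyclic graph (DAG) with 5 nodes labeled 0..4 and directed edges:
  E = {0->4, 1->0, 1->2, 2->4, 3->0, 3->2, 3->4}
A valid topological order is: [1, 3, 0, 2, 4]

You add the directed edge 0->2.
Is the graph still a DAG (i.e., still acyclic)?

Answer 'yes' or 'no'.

Answer: yes

Derivation:
Given toposort: [1, 3, 0, 2, 4]
Position of 0: index 2; position of 2: index 3
New edge 0->2: forward
Forward edge: respects the existing order. Still a DAG, same toposort still valid.
Still a DAG? yes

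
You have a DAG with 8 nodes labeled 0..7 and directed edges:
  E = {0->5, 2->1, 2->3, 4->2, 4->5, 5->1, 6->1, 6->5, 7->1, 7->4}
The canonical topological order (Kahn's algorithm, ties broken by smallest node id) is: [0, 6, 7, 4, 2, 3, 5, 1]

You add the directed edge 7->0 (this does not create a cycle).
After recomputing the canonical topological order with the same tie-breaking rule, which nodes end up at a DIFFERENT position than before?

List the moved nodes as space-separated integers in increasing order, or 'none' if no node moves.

Old toposort: [0, 6, 7, 4, 2, 3, 5, 1]
Added edge 7->0
Recompute Kahn (smallest-id tiebreak):
  initial in-degrees: [1, 4, 1, 1, 1, 3, 0, 0]
  ready (indeg=0): [6, 7]
  pop 6: indeg[1]->3; indeg[5]->2 | ready=[7] | order so far=[6]
  pop 7: indeg[0]->0; indeg[1]->2; indeg[4]->0 | ready=[0, 4] | order so far=[6, 7]
  pop 0: indeg[5]->1 | ready=[4] | order so far=[6, 7, 0]
  pop 4: indeg[2]->0; indeg[5]->0 | ready=[2, 5] | order so far=[6, 7, 0, 4]
  pop 2: indeg[1]->1; indeg[3]->0 | ready=[3, 5] | order so far=[6, 7, 0, 4, 2]
  pop 3: no out-edges | ready=[5] | order so far=[6, 7, 0, 4, 2, 3]
  pop 5: indeg[1]->0 | ready=[1] | order so far=[6, 7, 0, 4, 2, 3, 5]
  pop 1: no out-edges | ready=[] | order so far=[6, 7, 0, 4, 2, 3, 5, 1]
New canonical toposort: [6, 7, 0, 4, 2, 3, 5, 1]
Compare positions:
  Node 0: index 0 -> 2 (moved)
  Node 1: index 7 -> 7 (same)
  Node 2: index 4 -> 4 (same)
  Node 3: index 5 -> 5 (same)
  Node 4: index 3 -> 3 (same)
  Node 5: index 6 -> 6 (same)
  Node 6: index 1 -> 0 (moved)
  Node 7: index 2 -> 1 (moved)
Nodes that changed position: 0 6 7

Answer: 0 6 7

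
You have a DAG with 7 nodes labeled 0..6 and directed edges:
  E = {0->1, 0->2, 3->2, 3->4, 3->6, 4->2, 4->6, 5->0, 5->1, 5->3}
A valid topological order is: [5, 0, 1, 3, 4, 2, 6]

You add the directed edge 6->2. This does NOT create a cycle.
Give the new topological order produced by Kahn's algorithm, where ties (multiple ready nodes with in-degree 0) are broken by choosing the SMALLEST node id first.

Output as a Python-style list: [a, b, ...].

Old toposort: [5, 0, 1, 3, 4, 2, 6]
Added edge: 6->2
Position of 6 (6) > position of 2 (5). Must reorder: 6 must now come before 2.
Run Kahn's algorithm (break ties by smallest node id):
  initial in-degrees: [1, 2, 4, 1, 1, 0, 2]
  ready (indeg=0): [5]
  pop 5: indeg[0]->0; indeg[1]->1; indeg[3]->0 | ready=[0, 3] | order so far=[5]
  pop 0: indeg[1]->0; indeg[2]->3 | ready=[1, 3] | order so far=[5, 0]
  pop 1: no out-edges | ready=[3] | order so far=[5, 0, 1]
  pop 3: indeg[2]->2; indeg[4]->0; indeg[6]->1 | ready=[4] | order so far=[5, 0, 1, 3]
  pop 4: indeg[2]->1; indeg[6]->0 | ready=[6] | order so far=[5, 0, 1, 3, 4]
  pop 6: indeg[2]->0 | ready=[2] | order so far=[5, 0, 1, 3, 4, 6]
  pop 2: no out-edges | ready=[] | order so far=[5, 0, 1, 3, 4, 6, 2]
  Result: [5, 0, 1, 3, 4, 6, 2]

Answer: [5, 0, 1, 3, 4, 6, 2]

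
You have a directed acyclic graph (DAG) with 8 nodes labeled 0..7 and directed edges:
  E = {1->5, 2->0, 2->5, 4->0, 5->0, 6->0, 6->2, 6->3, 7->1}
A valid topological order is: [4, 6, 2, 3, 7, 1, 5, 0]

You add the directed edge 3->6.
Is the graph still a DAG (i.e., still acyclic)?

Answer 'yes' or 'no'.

Given toposort: [4, 6, 2, 3, 7, 1, 5, 0]
Position of 3: index 3; position of 6: index 1
New edge 3->6: backward (u after v in old order)
Backward edge: old toposort is now invalid. Check if this creates a cycle.
Does 6 already reach 3? Reachable from 6: [0, 2, 3, 5, 6]. YES -> cycle!
Still a DAG? no

Answer: no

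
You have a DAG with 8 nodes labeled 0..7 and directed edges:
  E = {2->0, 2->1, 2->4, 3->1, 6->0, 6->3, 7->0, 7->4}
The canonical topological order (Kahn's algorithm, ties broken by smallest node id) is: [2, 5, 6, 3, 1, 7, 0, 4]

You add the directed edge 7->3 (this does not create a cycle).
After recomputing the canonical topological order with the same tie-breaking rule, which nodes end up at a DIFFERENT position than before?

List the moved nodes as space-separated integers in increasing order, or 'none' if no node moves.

Old toposort: [2, 5, 6, 3, 1, 7, 0, 4]
Added edge 7->3
Recompute Kahn (smallest-id tiebreak):
  initial in-degrees: [3, 2, 0, 2, 2, 0, 0, 0]
  ready (indeg=0): [2, 5, 6, 7]
  pop 2: indeg[0]->2; indeg[1]->1; indeg[4]->1 | ready=[5, 6, 7] | order so far=[2]
  pop 5: no out-edges | ready=[6, 7] | order so far=[2, 5]
  pop 6: indeg[0]->1; indeg[3]->1 | ready=[7] | order so far=[2, 5, 6]
  pop 7: indeg[0]->0; indeg[3]->0; indeg[4]->0 | ready=[0, 3, 4] | order so far=[2, 5, 6, 7]
  pop 0: no out-edges | ready=[3, 4] | order so far=[2, 5, 6, 7, 0]
  pop 3: indeg[1]->0 | ready=[1, 4] | order so far=[2, 5, 6, 7, 0, 3]
  pop 1: no out-edges | ready=[4] | order so far=[2, 5, 6, 7, 0, 3, 1]
  pop 4: no out-edges | ready=[] | order so far=[2, 5, 6, 7, 0, 3, 1, 4]
New canonical toposort: [2, 5, 6, 7, 0, 3, 1, 4]
Compare positions:
  Node 0: index 6 -> 4 (moved)
  Node 1: index 4 -> 6 (moved)
  Node 2: index 0 -> 0 (same)
  Node 3: index 3 -> 5 (moved)
  Node 4: index 7 -> 7 (same)
  Node 5: index 1 -> 1 (same)
  Node 6: index 2 -> 2 (same)
  Node 7: index 5 -> 3 (moved)
Nodes that changed position: 0 1 3 7

Answer: 0 1 3 7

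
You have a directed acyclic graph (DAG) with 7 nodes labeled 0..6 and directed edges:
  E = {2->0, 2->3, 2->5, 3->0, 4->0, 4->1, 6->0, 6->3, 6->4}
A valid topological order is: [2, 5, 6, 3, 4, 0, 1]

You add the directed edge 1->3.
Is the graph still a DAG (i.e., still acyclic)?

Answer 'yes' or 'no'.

Answer: yes

Derivation:
Given toposort: [2, 5, 6, 3, 4, 0, 1]
Position of 1: index 6; position of 3: index 3
New edge 1->3: backward (u after v in old order)
Backward edge: old toposort is now invalid. Check if this creates a cycle.
Does 3 already reach 1? Reachable from 3: [0, 3]. NO -> still a DAG (reorder needed).
Still a DAG? yes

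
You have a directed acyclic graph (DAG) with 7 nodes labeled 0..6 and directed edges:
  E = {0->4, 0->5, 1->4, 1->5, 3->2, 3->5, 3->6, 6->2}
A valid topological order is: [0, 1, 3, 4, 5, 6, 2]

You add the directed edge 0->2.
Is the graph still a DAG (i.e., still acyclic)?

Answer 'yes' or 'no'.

Answer: yes

Derivation:
Given toposort: [0, 1, 3, 4, 5, 6, 2]
Position of 0: index 0; position of 2: index 6
New edge 0->2: forward
Forward edge: respects the existing order. Still a DAG, same toposort still valid.
Still a DAG? yes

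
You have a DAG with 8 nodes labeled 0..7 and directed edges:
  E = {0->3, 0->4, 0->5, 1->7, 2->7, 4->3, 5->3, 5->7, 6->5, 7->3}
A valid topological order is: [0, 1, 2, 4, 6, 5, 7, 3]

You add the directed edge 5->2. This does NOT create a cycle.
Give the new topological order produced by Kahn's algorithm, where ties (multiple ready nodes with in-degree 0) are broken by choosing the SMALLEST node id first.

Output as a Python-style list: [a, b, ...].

Old toposort: [0, 1, 2, 4, 6, 5, 7, 3]
Added edge: 5->2
Position of 5 (5) > position of 2 (2). Must reorder: 5 must now come before 2.
Run Kahn's algorithm (break ties by smallest node id):
  initial in-degrees: [0, 0, 1, 4, 1, 2, 0, 3]
  ready (indeg=0): [0, 1, 6]
  pop 0: indeg[3]->3; indeg[4]->0; indeg[5]->1 | ready=[1, 4, 6] | order so far=[0]
  pop 1: indeg[7]->2 | ready=[4, 6] | order so far=[0, 1]
  pop 4: indeg[3]->2 | ready=[6] | order so far=[0, 1, 4]
  pop 6: indeg[5]->0 | ready=[5] | order so far=[0, 1, 4, 6]
  pop 5: indeg[2]->0; indeg[3]->1; indeg[7]->1 | ready=[2] | order so far=[0, 1, 4, 6, 5]
  pop 2: indeg[7]->0 | ready=[7] | order so far=[0, 1, 4, 6, 5, 2]
  pop 7: indeg[3]->0 | ready=[3] | order so far=[0, 1, 4, 6, 5, 2, 7]
  pop 3: no out-edges | ready=[] | order so far=[0, 1, 4, 6, 5, 2, 7, 3]
  Result: [0, 1, 4, 6, 5, 2, 7, 3]

Answer: [0, 1, 4, 6, 5, 2, 7, 3]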